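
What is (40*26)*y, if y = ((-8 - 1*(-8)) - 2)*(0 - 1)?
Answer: 2080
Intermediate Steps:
y = 2 (y = ((-8 + 8) - 2)*(-1) = (0 - 2)*(-1) = -2*(-1) = 2)
(40*26)*y = (40*26)*2 = 1040*2 = 2080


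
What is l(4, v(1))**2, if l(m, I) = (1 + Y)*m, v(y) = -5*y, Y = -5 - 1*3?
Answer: 784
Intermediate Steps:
Y = -8 (Y = -5 - 3 = -8)
l(m, I) = -7*m (l(m, I) = (1 - 8)*m = -7*m)
l(4, v(1))**2 = (-7*4)**2 = (-28)**2 = 784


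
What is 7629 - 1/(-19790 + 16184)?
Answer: 27510175/3606 ≈ 7629.0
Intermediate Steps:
7629 - 1/(-19790 + 16184) = 7629 - 1/(-3606) = 7629 - 1*(-1/3606) = 7629 + 1/3606 = 27510175/3606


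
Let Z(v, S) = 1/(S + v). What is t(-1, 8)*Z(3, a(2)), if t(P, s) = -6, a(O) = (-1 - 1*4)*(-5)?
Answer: -3/14 ≈ -0.21429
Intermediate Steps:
a(O) = 25 (a(O) = (-1 - 4)*(-5) = -5*(-5) = 25)
t(-1, 8)*Z(3, a(2)) = -6/(25 + 3) = -6/28 = -6*1/28 = -3/14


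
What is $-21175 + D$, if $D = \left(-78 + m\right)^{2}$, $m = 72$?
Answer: $-21139$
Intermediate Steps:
$D = 36$ ($D = \left(-78 + 72\right)^{2} = \left(-6\right)^{2} = 36$)
$-21175 + D = -21175 + 36 = -21139$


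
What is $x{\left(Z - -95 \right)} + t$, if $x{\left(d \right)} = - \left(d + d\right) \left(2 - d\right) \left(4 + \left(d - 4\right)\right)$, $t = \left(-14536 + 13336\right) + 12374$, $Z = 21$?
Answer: $3079142$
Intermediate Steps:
$t = 11174$ ($t = -1200 + 12374 = 11174$)
$x{\left(d \right)} = - 2 d^{2} \left(2 - d\right)$ ($x{\left(d \right)} = - 2 d \left(2 - d\right) \left(4 + \left(-4 + d\right)\right) = - 2 d \left(2 - d\right) d = - 2 d d \left(2 - d\right) = - 2 d^{2} \left(2 - d\right)$)
$x{\left(Z - -95 \right)} + t = 2 \left(21 - -95\right)^{2} \left(-2 + \left(21 - -95\right)\right) + 11174 = 2 \left(21 + 95\right)^{2} \left(-2 + \left(21 + 95\right)\right) + 11174 = 2 \cdot 116^{2} \left(-2 + 116\right) + 11174 = 2 \cdot 13456 \cdot 114 + 11174 = 3067968 + 11174 = 3079142$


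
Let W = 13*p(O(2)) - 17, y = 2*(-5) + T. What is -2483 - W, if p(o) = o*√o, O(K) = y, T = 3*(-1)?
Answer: -2466 + 169*I*√13 ≈ -2466.0 + 609.34*I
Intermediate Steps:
T = -3
y = -13 (y = 2*(-5) - 3 = -10 - 3 = -13)
O(K) = -13
p(o) = o^(3/2)
W = -17 - 169*I*√13 (W = 13*(-13)^(3/2) - 17 = 13*(-13*I*√13) - 17 = -169*I*√13 - 17 = -17 - 169*I*√13 ≈ -17.0 - 609.34*I)
-2483 - W = -2483 - (-17 - 169*I*√13) = -2483 + (17 + 169*I*√13) = -2466 + 169*I*√13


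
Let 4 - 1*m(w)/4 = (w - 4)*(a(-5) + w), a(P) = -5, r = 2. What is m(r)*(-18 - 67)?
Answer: 680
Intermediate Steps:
m(w) = 16 - 4*(-5 + w)*(-4 + w) (m(w) = 16 - 4*(w - 4)*(-5 + w) = 16 - 4*(-4 + w)*(-5 + w) = 16 - 4*(-5 + w)*(-4 + w))
m(r)*(-18 - 67) = (-64 - 4*2² + 36*2)*(-18 - 67) = (-64 - 4*4 + 72)*(-85) = (-64 - 16 + 72)*(-85) = -8*(-85) = 680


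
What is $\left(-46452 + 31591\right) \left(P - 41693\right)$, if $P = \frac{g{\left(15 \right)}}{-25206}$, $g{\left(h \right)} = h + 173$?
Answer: $\frac{7808816075753}{12603} \approx 6.196 \cdot 10^{8}$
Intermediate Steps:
$g{\left(h \right)} = 173 + h$
$P = - \frac{94}{12603}$ ($P = \frac{173 + 15}{-25206} = 188 \left(- \frac{1}{25206}\right) = - \frac{94}{12603} \approx -0.0074585$)
$\left(-46452 + 31591\right) \left(P - 41693\right) = \left(-46452 + 31591\right) \left(- \frac{94}{12603} - 41693\right) = \left(-14861\right) \left(- \frac{525456973}{12603}\right) = \frac{7808816075753}{12603}$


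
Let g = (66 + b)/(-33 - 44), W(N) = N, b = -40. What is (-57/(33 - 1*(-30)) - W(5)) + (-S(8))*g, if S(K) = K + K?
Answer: -116/231 ≈ -0.50216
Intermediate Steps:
g = -26/77 (g = (66 - 40)/(-33 - 44) = 26/(-77) = 26*(-1/77) = -26/77 ≈ -0.33766)
S(K) = 2*K
(-57/(33 - 1*(-30)) - W(5)) + (-S(8))*g = (-57/(33 - 1*(-30)) - 1*5) - 2*8*(-26/77) = (-57/(33 + 30) - 5) - 1*16*(-26/77) = (-57/63 - 5) - 16*(-26/77) = (-57*1/63 - 5) + 416/77 = (-19/21 - 5) + 416/77 = -124/21 + 416/77 = -116/231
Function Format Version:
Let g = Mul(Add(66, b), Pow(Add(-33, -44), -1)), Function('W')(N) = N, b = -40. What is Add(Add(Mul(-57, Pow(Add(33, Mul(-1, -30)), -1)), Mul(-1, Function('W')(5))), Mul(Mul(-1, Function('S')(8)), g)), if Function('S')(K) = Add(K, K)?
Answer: Rational(-116, 231) ≈ -0.50216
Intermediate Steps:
g = Rational(-26, 77) (g = Mul(Add(66, -40), Pow(Add(-33, -44), -1)) = Mul(26, Pow(-77, -1)) = Mul(26, Rational(-1, 77)) = Rational(-26, 77) ≈ -0.33766)
Function('S')(K) = Mul(2, K)
Add(Add(Mul(-57, Pow(Add(33, Mul(-1, -30)), -1)), Mul(-1, Function('W')(5))), Mul(Mul(-1, Function('S')(8)), g)) = Add(Add(Mul(-57, Pow(Add(33, Mul(-1, -30)), -1)), Mul(-1, 5)), Mul(Mul(-1, Mul(2, 8)), Rational(-26, 77))) = Add(Add(Mul(-57, Pow(Add(33, 30), -1)), -5), Mul(Mul(-1, 16), Rational(-26, 77))) = Add(Add(Mul(-57, Pow(63, -1)), -5), Mul(-16, Rational(-26, 77))) = Add(Add(Mul(-57, Rational(1, 63)), -5), Rational(416, 77)) = Add(Add(Rational(-19, 21), -5), Rational(416, 77)) = Add(Rational(-124, 21), Rational(416, 77)) = Rational(-116, 231)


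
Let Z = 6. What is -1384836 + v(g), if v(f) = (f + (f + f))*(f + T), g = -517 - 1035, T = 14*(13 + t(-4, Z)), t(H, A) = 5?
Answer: 4667964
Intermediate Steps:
T = 252 (T = 14*(13 + 5) = 14*18 = 252)
g = -1552
v(f) = 3*f*(252 + f) (v(f) = (f + (f + f))*(f + 252) = (f + 2*f)*(252 + f) = (3*f)*(252 + f) = 3*f*(252 + f))
-1384836 + v(g) = -1384836 + 3*(-1552)*(252 - 1552) = -1384836 + 3*(-1552)*(-1300) = -1384836 + 6052800 = 4667964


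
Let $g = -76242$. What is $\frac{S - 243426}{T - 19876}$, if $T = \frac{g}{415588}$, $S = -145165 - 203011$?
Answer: $\frac{122931345988}{4130151665} \approx 29.764$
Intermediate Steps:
$S = -348176$
$T = - \frac{38121}{207794}$ ($T = - \frac{76242}{415588} = \left(-76242\right) \frac{1}{415588} = - \frac{38121}{207794} \approx -0.18346$)
$\frac{S - 243426}{T - 19876} = \frac{-348176 - 243426}{- \frac{38121}{207794} - 19876} = - \frac{591602}{- \frac{4130151665}{207794}} = \left(-591602\right) \left(- \frac{207794}{4130151665}\right) = \frac{122931345988}{4130151665}$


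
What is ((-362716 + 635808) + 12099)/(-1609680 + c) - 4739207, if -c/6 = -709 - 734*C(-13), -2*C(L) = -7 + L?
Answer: -7399731746093/1561386 ≈ -4.7392e+6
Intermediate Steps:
C(L) = 7/2 - L/2 (C(L) = -(-7 + L)/2 = 7/2 - L/2)
c = 48294 (c = -6*(-709 - 734*(7/2 - ½*(-13))) = -6*(-709 - 734*(7/2 + 13/2)) = -6*(-709 - 734*10) = -6*(-709 - 7340) = -6*(-8049) = 48294)
((-362716 + 635808) + 12099)/(-1609680 + c) - 4739207 = ((-362716 + 635808) + 12099)/(-1609680 + 48294) - 4739207 = (273092 + 12099)/(-1561386) - 4739207 = 285191*(-1/1561386) - 4739207 = -285191/1561386 - 4739207 = -7399731746093/1561386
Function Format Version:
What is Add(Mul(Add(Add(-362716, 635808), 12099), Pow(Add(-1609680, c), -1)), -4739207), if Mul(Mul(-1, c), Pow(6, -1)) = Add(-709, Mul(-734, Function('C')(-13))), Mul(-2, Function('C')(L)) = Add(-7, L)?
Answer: Rational(-7399731746093, 1561386) ≈ -4.7392e+6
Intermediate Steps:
Function('C')(L) = Add(Rational(7, 2), Mul(Rational(-1, 2), L)) (Function('C')(L) = Mul(Rational(-1, 2), Add(-7, L)) = Add(Rational(7, 2), Mul(Rational(-1, 2), L)))
c = 48294 (c = Mul(-6, Add(-709, Mul(-734, Add(Rational(7, 2), Mul(Rational(-1, 2), -13))))) = Mul(-6, Add(-709, Mul(-734, Add(Rational(7, 2), Rational(13, 2))))) = Mul(-6, Add(-709, Mul(-734, 10))) = Mul(-6, Add(-709, -7340)) = Mul(-6, -8049) = 48294)
Add(Mul(Add(Add(-362716, 635808), 12099), Pow(Add(-1609680, c), -1)), -4739207) = Add(Mul(Add(Add(-362716, 635808), 12099), Pow(Add(-1609680, 48294), -1)), -4739207) = Add(Mul(Add(273092, 12099), Pow(-1561386, -1)), -4739207) = Add(Mul(285191, Rational(-1, 1561386)), -4739207) = Add(Rational(-285191, 1561386), -4739207) = Rational(-7399731746093, 1561386)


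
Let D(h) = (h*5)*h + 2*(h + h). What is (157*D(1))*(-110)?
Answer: -155430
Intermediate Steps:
D(h) = 4*h + 5*h² (D(h) = (5*h)*h + 2*(2*h) = 5*h² + 4*h = 4*h + 5*h²)
(157*D(1))*(-110) = (157*(1*(4 + 5*1)))*(-110) = (157*(1*(4 + 5)))*(-110) = (157*(1*9))*(-110) = (157*9)*(-110) = 1413*(-110) = -155430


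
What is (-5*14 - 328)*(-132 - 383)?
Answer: 204970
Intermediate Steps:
(-5*14 - 328)*(-132 - 383) = (-70 - 328)*(-515) = -398*(-515) = 204970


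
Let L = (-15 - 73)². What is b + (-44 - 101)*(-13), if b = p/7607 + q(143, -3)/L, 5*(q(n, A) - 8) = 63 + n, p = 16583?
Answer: 277928797741/147271520 ≈ 1887.2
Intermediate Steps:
q(n, A) = 103/5 + n/5 (q(n, A) = 8 + (63 + n)/5 = 8 + (63/5 + n/5) = 103/5 + n/5)
L = 7744 (L = (-88)² = 7744)
b = 321982541/147271520 (b = 16583/7607 + (103/5 + (⅕)*143)/7744 = 16583*(1/7607) + (103/5 + 143/5)*(1/7744) = 16583/7607 + (246/5)*(1/7744) = 16583/7607 + 123/19360 = 321982541/147271520 ≈ 2.1863)
b + (-44 - 101)*(-13) = 321982541/147271520 + (-44 - 101)*(-13) = 321982541/147271520 - 145*(-13) = 321982541/147271520 + 1885 = 277928797741/147271520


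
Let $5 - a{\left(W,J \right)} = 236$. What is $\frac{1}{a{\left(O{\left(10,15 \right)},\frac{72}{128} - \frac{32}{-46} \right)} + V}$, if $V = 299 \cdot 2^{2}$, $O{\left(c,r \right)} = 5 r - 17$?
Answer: $\frac{1}{965} \approx 0.0010363$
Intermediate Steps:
$O{\left(c,r \right)} = -17 + 5 r$
$V = 1196$ ($V = 299 \cdot 4 = 1196$)
$a{\left(W,J \right)} = -231$ ($a{\left(W,J \right)} = 5 - 236 = -231$)
$\frac{1}{a{\left(O{\left(10,15 \right)},\frac{72}{128} - \frac{32}{-46} \right)} + V} = \frac{1}{-231 + 1196} = \frac{1}{965}$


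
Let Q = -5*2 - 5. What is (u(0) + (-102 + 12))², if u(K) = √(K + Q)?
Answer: (-90 + I*√15)² ≈ 8085.0 - 697.14*I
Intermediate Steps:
Q = -15 (Q = -10 - 5 = -15)
u(K) = √(-15 + K) (u(K) = √(K - 15) = √(-15 + K))
(u(0) + (-102 + 12))² = (√(-15 + 0) + (-102 + 12))² = (√(-15) - 90)² = (I*√15 - 90)² = (-90 + I*√15)²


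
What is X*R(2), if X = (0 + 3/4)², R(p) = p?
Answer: 9/8 ≈ 1.1250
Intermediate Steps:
X = 9/16 (X = (0 + 3*(¼))² = (0 + ¾)² = (¾)² = 9/16 ≈ 0.56250)
X*R(2) = (9/16)*2 = 9/8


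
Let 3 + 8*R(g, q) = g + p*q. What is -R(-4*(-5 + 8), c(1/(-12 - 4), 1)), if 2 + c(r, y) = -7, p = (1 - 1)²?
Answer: 15/8 ≈ 1.8750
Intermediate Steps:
p = 0 (p = 0² = 0)
c(r, y) = -9 (c(r, y) = -2 - 7 = -9)
R(g, q) = -3/8 + g/8 (R(g, q) = -3/8 + (g + 0*q)/8 = -3/8 + (g + 0)/8 = -3/8 + g/8)
-R(-4*(-5 + 8), c(1/(-12 - 4), 1)) = -(-3/8 + (-4*(-5 + 8))/8) = -(-3/8 + (-4*3)/8) = -(-3/8 + (⅛)*(-12)) = -(-3/8 - 3/2) = -1*(-15/8) = 15/8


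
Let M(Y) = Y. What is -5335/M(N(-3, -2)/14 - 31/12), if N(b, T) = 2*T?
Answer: 448140/241 ≈ 1859.5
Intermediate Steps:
-5335/M(N(-3, -2)/14 - 31/12) = -5335/((2*(-2))/14 - 31/12) = -5335/(-4*1/14 - 31*1/12) = -5335/(-2/7 - 31/12) = -5335/(-241/84) = -5335*(-84/241) = 448140/241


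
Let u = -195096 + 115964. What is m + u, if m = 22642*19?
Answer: 351066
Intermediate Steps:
m = 430198
u = -79132
m + u = 430198 - 79132 = 351066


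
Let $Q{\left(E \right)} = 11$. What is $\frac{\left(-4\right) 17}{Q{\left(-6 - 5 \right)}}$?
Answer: $- \frac{68}{11} \approx -6.1818$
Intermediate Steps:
$\frac{\left(-4\right) 17}{Q{\left(-6 - 5 \right)}} = \frac{\left(-4\right) 17}{11} = \left(-68\right) \frac{1}{11} = - \frac{68}{11}$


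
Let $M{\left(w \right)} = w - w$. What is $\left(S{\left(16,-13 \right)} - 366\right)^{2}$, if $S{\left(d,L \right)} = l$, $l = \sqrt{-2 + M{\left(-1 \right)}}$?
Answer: $\left(366 - i \sqrt{2}\right)^{2} \approx 1.3395 \cdot 10^{5} - 1035.0 i$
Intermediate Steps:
$M{\left(w \right)} = 0$
$l = i \sqrt{2}$ ($l = \sqrt{-2 + 0} = \sqrt{-2} = i \sqrt{2} \approx 1.4142 i$)
$S{\left(d,L \right)} = i \sqrt{2}$
$\left(S{\left(16,-13 \right)} - 366\right)^{2} = \left(i \sqrt{2} - 366\right)^{2} = \left(-366 + i \sqrt{2}\right)^{2}$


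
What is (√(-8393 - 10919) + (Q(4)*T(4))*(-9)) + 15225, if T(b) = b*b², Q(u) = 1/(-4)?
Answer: 15369 + 4*I*√1207 ≈ 15369.0 + 138.97*I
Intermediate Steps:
Q(u) = -¼
T(b) = b³
(√(-8393 - 10919) + (Q(4)*T(4))*(-9)) + 15225 = (√(-8393 - 10919) - ¼*4³*(-9)) + 15225 = (√(-19312) - ¼*64*(-9)) + 15225 = (4*I*√1207 - 16*(-9)) + 15225 = (4*I*√1207 + 144) + 15225 = (144 + 4*I*√1207) + 15225 = 15369 + 4*I*√1207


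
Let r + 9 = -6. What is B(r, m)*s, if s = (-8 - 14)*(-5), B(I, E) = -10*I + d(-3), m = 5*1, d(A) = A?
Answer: 16170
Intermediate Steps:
r = -15 (r = -9 - 6 = -15)
m = 5
B(I, E) = -3 - 10*I (B(I, E) = -10*I - 3 = -3 - 10*I)
s = 110 (s = -22*(-5) = 110)
B(r, m)*s = (-3 - 10*(-15))*110 = (-3 + 150)*110 = 147*110 = 16170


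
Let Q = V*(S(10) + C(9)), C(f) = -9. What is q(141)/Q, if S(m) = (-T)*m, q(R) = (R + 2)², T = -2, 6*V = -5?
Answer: -11154/5 ≈ -2230.8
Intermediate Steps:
V = -⅚ (V = (⅙)*(-5) = -⅚ ≈ -0.83333)
q(R) = (2 + R)²
S(m) = 2*m (S(m) = (-1*(-2))*m = 2*m)
Q = -55/6 (Q = -5*(2*10 - 9)/6 = -5*(20 - 9)/6 = -⅚*11 = -55/6 ≈ -9.1667)
q(141)/Q = (2 + 141)²/(-55/6) = 143²*(-6/55) = 20449*(-6/55) = -11154/5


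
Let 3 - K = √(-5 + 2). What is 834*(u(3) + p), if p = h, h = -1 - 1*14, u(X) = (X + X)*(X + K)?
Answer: 17514 - 5004*I*√3 ≈ 17514.0 - 8667.2*I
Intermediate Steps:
K = 3 - I*√3 (K = 3 - √(-5 + 2) = 3 - √(-3) = 3 - I*√3 ≈ 3.0 - 1.732*I)
u(X) = 2*X*(3 + X - I*√3) (u(X) = (X + X)*(X + (3 - I*√3)) = (2*X)*(3 + X - I*√3) = 2*X*(3 + X - I*√3))
h = -15 (h = -1 - 14 = -15)
p = -15
834*(u(3) + p) = 834*(2*3*(3 + 3 - I*√3) - 15) = 834*(2*3*(6 - I*√3) - 15) = 834*((36 - 6*I*√3) - 15) = 834*(21 - 6*I*√3) = 17514 - 5004*I*√3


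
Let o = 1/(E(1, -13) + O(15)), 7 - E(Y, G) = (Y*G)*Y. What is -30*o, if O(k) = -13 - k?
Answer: 15/4 ≈ 3.7500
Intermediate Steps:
E(Y, G) = 7 - G*Y² (E(Y, G) = 7 - Y*G*Y = 7 - G*Y*Y = 7 - G*Y²)
o = -⅛ (o = 1/((7 - 1*(-13)*1²) + (-13 - 1*15)) = 1/((7 - 1*(-13)*1) + (-13 - 15)) = 1/((7 + 13) - 28) = 1/(20 - 28) = 1/(-8) = -⅛ ≈ -0.12500)
-30*o = -30*(-⅛) = 15/4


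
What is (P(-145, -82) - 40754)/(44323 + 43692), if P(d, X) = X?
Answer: -40836/88015 ≈ -0.46397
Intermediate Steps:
(P(-145, -82) - 40754)/(44323 + 43692) = (-82 - 40754)/(44323 + 43692) = -40836/88015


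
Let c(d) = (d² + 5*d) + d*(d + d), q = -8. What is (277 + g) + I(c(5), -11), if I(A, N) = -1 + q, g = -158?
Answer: 110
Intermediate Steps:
c(d) = 3*d² + 5*d (c(d) = (d² + 5*d) + d*(2*d) = (d² + 5*d) + 2*d² = 3*d² + 5*d)
I(A, N) = -9 (I(A, N) = -1 - 8 = -9)
(277 + g) + I(c(5), -11) = (277 - 158) - 9 = 119 - 9 = 110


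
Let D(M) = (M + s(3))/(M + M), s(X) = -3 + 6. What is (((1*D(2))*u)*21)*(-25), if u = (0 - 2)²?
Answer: -2625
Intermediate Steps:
s(X) = 3
u = 4 (u = (-2)² = 4)
D(M) = (3 + M)/(2*M) (D(M) = (M + 3)/(M + M) = (3 + M)/((2*M)) = (3 + M)*(1/(2*M)) = (3 + M)/(2*M))
(((1*D(2))*u)*21)*(-25) = (((1*((½)*(3 + 2)/2))*4)*21)*(-25) = (((1*((½)*(½)*5))*4)*21)*(-25) = (((1*(5/4))*4)*21)*(-25) = (((5/4)*4)*21)*(-25) = (5*21)*(-25) = 105*(-25) = -2625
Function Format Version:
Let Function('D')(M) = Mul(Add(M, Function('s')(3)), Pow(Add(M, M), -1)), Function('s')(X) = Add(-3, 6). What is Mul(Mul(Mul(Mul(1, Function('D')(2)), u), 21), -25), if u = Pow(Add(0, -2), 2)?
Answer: -2625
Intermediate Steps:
Function('s')(X) = 3
u = 4 (u = Pow(-2, 2) = 4)
Function('D')(M) = Mul(Rational(1, 2), Pow(M, -1), Add(3, M)) (Function('D')(M) = Mul(Add(M, 3), Pow(Add(M, M), -1)) = Mul(Add(3, M), Pow(Mul(2, M), -1)) = Mul(Add(3, M), Mul(Rational(1, 2), Pow(M, -1))) = Mul(Rational(1, 2), Pow(M, -1), Add(3, M)))
Mul(Mul(Mul(Mul(1, Function('D')(2)), u), 21), -25) = Mul(Mul(Mul(Mul(1, Mul(Rational(1, 2), Pow(2, -1), Add(3, 2))), 4), 21), -25) = Mul(Mul(Mul(Mul(1, Mul(Rational(1, 2), Rational(1, 2), 5)), 4), 21), -25) = Mul(Mul(Mul(Mul(1, Rational(5, 4)), 4), 21), -25) = Mul(Mul(Mul(Rational(5, 4), 4), 21), -25) = Mul(Mul(5, 21), -25) = Mul(105, -25) = -2625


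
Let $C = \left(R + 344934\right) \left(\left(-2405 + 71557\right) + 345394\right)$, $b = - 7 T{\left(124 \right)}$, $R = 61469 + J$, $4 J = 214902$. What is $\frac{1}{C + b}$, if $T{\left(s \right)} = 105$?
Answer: $\frac{1}{190744428426} \approx 5.2426 \cdot 10^{-12}$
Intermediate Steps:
$J = \frac{107451}{2}$ ($J = \frac{1}{4} \cdot 214902 = \frac{107451}{2} \approx 53726.0$)
$R = \frac{230389}{2}$ ($R = 61469 + \frac{107451}{2} = \frac{230389}{2} \approx 1.1519 \cdot 10^{5}$)
$b = -735$ ($b = \left(-7\right) 105 = -735$)
$C = 190744429161$ ($C = \left(\frac{230389}{2} + 344934\right) \left(\left(-2405 + 71557\right) + 345394\right) = \frac{920257 \left(69152 + 345394\right)}{2} = \frac{920257}{2} \cdot 414546 = 190744429161$)
$\frac{1}{C + b} = \frac{1}{190744429161 - 735} = \frac{1}{190744428426}$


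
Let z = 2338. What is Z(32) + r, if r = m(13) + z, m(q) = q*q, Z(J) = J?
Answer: 2539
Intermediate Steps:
m(q) = q²
r = 2507 (r = 13² + 2338 = 169 + 2338 = 2507)
Z(32) + r = 32 + 2507 = 2539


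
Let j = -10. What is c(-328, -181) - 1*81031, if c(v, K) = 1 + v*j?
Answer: -77750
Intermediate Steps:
c(v, K) = 1 - 10*v (c(v, K) = 1 + v*(-10) = 1 - 10*v)
c(-328, -181) - 1*81031 = (1 - 10*(-328)) - 1*81031 = (1 + 3280) - 81031 = 3281 - 81031 = -77750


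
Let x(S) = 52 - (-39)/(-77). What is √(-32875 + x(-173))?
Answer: I*√194610570/77 ≈ 181.17*I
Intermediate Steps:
x(S) = 3965/77 (x(S) = 52 - (-39)*(-1)/77 = 52 - 1*39/77 = 52 - 39/77 = 3965/77)
√(-32875 + x(-173)) = √(-32875 + 3965/77) = √(-2527410/77) = I*√194610570/77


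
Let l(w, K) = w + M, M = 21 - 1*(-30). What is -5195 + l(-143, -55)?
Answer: -5287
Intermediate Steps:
M = 51 (M = 21 + 30 = 51)
l(w, K) = 51 + w (l(w, K) = w + 51 = 51 + w)
-5195 + l(-143, -55) = -5195 + (51 - 143) = -5195 - 92 = -5287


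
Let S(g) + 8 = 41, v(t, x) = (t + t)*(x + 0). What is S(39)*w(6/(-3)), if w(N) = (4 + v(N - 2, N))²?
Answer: 13200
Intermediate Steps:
v(t, x) = 2*t*x (v(t, x) = (2*t)*x = 2*t*x)
S(g) = 33 (S(g) = -8 + 41 = 33)
w(N) = (4 + 2*N*(-2 + N))² (w(N) = (4 + 2*(N - 2)*N)² = (4 + 2*(-2 + N)*N)² = (4 + 2*N*(-2 + N))²)
S(39)*w(6/(-3)) = 33*(4*(2 + (6/(-3))*(-2 + 6/(-3)))²) = 33*(4*(2 + (6*(-⅓))*(-2 + 6*(-⅓)))²) = 33*(4*(2 - 2*(-2 - 2))²) = 33*(4*(2 - 2*(-4))²) = 33*(4*(2 + 8)²) = 33*(4*10²) = 33*(4*100) = 33*400 = 13200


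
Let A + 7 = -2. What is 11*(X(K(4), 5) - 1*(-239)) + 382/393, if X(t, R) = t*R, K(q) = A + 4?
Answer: 925504/393 ≈ 2355.0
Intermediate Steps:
A = -9 (A = -7 - 2 = -9)
K(q) = -5 (K(q) = -9 + 4 = -5)
X(t, R) = R*t
11*(X(K(4), 5) - 1*(-239)) + 382/393 = 11*(5*(-5) - 1*(-239)) + 382/393 = 11*(-25 + 239) + 382*(1/393) = 11*214 + 382/393 = 2354 + 382/393 = 925504/393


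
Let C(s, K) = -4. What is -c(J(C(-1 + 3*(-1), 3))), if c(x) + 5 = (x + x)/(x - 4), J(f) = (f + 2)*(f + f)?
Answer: 7/3 ≈ 2.3333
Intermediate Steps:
J(f) = 2*f*(2 + f) (J(f) = (2 + f)*(2*f) = 2*f*(2 + f))
c(x) = -5 + 2*x/(-4 + x) (c(x) = -5 + (x + x)/(x - 4) = -5 + (2*x)/(-4 + x) = -5 + 2*x/(-4 + x))
-c(J(C(-1 + 3*(-1), 3))) = -(20 - 6*(-4)*(2 - 4))/(-4 + 2*(-4)*(2 - 4)) = -(20 - 6*(-4)*(-2))/(-4 + 2*(-4)*(-2)) = -(20 - 3*16)/(-4 + 16) = -(20 - 48)/12 = -(-28)/12 = -1*(-7/3) = 7/3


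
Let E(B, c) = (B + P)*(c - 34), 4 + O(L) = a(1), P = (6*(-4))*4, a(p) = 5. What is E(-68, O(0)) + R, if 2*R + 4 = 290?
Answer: 5555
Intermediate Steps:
R = 143 (R = -2 + (1/2)*290 = -2 + 145 = 143)
P = -96 (P = -24*4 = -96)
O(L) = 1 (O(L) = -4 + 5 = 1)
E(B, c) = (-96 + B)*(-34 + c) (E(B, c) = (B - 96)*(c - 34) = (-96 + B)*(-34 + c))
E(-68, O(0)) + R = (3264 - 96*1 - 34*(-68) - 68*1) + 143 = (3264 - 96 + 2312 - 68) + 143 = 5412 + 143 = 5555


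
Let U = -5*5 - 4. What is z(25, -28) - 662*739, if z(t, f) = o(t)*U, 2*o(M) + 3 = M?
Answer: -489537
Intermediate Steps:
U = -29 (U = -25 - 4 = -29)
o(M) = -3/2 + M/2
z(t, f) = 87/2 - 29*t/2 (z(t, f) = (-3/2 + t/2)*(-29) = 87/2 - 29*t/2)
z(25, -28) - 662*739 = (87/2 - 29/2*25) - 662*739 = (87/2 - 725/2) - 489218 = -319 - 489218 = -489537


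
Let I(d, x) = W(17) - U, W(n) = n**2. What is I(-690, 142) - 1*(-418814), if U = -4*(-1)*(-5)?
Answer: 419123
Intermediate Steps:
U = -20 (U = 4*(-5) = -20)
I(d, x) = 309 (I(d, x) = 17**2 - 1*(-20) = 289 + 20 = 309)
I(-690, 142) - 1*(-418814) = 309 - 1*(-418814) = 309 + 418814 = 419123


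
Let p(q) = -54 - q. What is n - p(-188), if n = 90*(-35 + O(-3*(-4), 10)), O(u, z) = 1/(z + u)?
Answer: -36079/11 ≈ -3279.9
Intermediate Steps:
O(u, z) = 1/(u + z)
n = -34605/11 (n = 90*(-35 + 1/(-3*(-4) + 10)) = 90*(-35 + 1/(12 + 10)) = 90*(-35 + 1/22) = 90*(-769/22) = -34605/11 ≈ -3145.9)
n - p(-188) = -34605/11 - (-54 - 1*(-188)) = -34605/11 - (-54 + 188) = -34605/11 - 1*134 = -34605/11 - 134 = -36079/11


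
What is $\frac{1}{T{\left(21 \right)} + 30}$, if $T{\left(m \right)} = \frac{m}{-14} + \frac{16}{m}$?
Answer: $\frac{42}{1229} \approx 0.034174$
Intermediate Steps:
$T{\left(m \right)} = \frac{16}{m} - \frac{m}{14}$ ($T{\left(m \right)} = m \left(- \frac{1}{14}\right) + \frac{16}{m} = - \frac{m}{14} + \frac{16}{m} = \frac{16}{m} - \frac{m}{14}$)
$\frac{1}{T{\left(21 \right)} + 30} = \frac{1}{\left(\frac{16}{21} - \frac{3}{2}\right) + 30} = \frac{1}{- \frac{31}{42} + 30} = \frac{1}{\frac{1229}{42}} = \frac{42}{1229}$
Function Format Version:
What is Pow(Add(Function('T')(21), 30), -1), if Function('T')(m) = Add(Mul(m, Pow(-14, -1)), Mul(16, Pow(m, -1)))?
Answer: Rational(42, 1229) ≈ 0.034174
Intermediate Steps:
Function('T')(m) = Add(Mul(16, Pow(m, -1)), Mul(Rational(-1, 14), m)) (Function('T')(m) = Add(Mul(m, Rational(-1, 14)), Mul(16, Pow(m, -1))) = Add(Mul(Rational(-1, 14), m), Mul(16, Pow(m, -1))) = Add(Mul(16, Pow(m, -1)), Mul(Rational(-1, 14), m)))
Pow(Add(Function('T')(21), 30), -1) = Pow(Add(Add(Mul(16, Pow(21, -1)), Mul(Rational(-1, 14), 21)), 30), -1) = Pow(Add(Add(Mul(16, Rational(1, 21)), Rational(-3, 2)), 30), -1) = Pow(Add(Add(Rational(16, 21), Rational(-3, 2)), 30), -1) = Pow(Add(Rational(-31, 42), 30), -1) = Pow(Rational(1229, 42), -1) = Rational(42, 1229)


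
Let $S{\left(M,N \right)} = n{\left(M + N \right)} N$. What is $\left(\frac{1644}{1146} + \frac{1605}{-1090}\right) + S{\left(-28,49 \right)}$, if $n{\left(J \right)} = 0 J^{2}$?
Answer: $- \frac{1579}{41638} \approx -0.037922$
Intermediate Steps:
$n{\left(J \right)} = 0$
$S{\left(M,N \right)} = 0$ ($S{\left(M,N \right)} = 0 N = 0$)
$\left(\frac{1644}{1146} + \frac{1605}{-1090}\right) + S{\left(-28,49 \right)} = \left(\frac{1644}{1146} + \frac{1605}{-1090}\right) + 0 = \left(1644 \cdot \frac{1}{1146} + 1605 \left(- \frac{1}{1090}\right)\right) + 0 = \left(\frac{274}{191} - \frac{321}{218}\right) + 0 = - \frac{1579}{41638} + 0 = - \frac{1579}{41638}$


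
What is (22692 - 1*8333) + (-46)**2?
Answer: 16475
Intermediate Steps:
(22692 - 1*8333) + (-46)**2 = (22692 - 8333) + 2116 = 14359 + 2116 = 16475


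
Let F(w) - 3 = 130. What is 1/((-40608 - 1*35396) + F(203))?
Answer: -1/75871 ≈ -1.3180e-5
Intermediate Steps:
F(w) = 133 (F(w) = 3 + 130 = 133)
1/((-40608 - 1*35396) + F(203)) = 1/((-40608 - 1*35396) + 133) = 1/((-40608 - 35396) + 133) = 1/(-76004 + 133) = 1/(-75871) = -1/75871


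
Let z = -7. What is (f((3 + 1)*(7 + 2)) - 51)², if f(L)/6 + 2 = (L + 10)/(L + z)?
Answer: 2405601/841 ≈ 2860.4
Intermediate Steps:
f(L) = -12 + 6*(10 + L)/(-7 + L) (f(L) = -12 + 6*((L + 10)/(L - 7)) = -12 + 6*((10 + L)/(-7 + L)) = -12 + 6*(10 + L)/(-7 + L))
(f((3 + 1)*(7 + 2)) - 51)² = (6*(24 - (3 + 1)*(7 + 2))/(-7 + (3 + 1)*(7 + 2)) - 51)² = (6*(24 - 4*9)/(-7 + 4*9) - 51)² = (6*(24 - 1*36)/(-7 + 36) - 51)² = (6*(24 - 36)/29 - 51)² = (6*(1/29)*(-12) - 51)² = (-72/29 - 51)² = (-1551/29)² = 2405601/841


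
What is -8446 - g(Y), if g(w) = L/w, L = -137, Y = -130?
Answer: -1098117/130 ≈ -8447.0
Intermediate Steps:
g(w) = -137/w
-8446 - g(Y) = -8446 - (-137)/(-130) = -8446 - (-137)*(-1)/130 = -8446 - 1*137/130 = -8446 - 137/130 = -1098117/130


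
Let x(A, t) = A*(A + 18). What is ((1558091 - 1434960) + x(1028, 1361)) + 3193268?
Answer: 4391687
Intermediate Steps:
x(A, t) = A*(18 + A)
((1558091 - 1434960) + x(1028, 1361)) + 3193268 = ((1558091 - 1434960) + 1028*(18 + 1028)) + 3193268 = (123131 + 1028*1046) + 3193268 = (123131 + 1075288) + 3193268 = 1198419 + 3193268 = 4391687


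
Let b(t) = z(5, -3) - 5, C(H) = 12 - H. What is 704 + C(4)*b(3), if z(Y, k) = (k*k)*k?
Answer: 448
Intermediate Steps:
z(Y, k) = k**3 (z(Y, k) = k**2*k = k**3)
b(t) = -32 (b(t) = (-3)**3 - 5 = -27 - 5 = -32)
704 + C(4)*b(3) = 704 + (12 - 1*4)*(-32) = 704 + (12 - 4)*(-32) = 704 + 8*(-32) = 704 - 256 = 448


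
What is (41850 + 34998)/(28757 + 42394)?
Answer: 25616/23717 ≈ 1.0801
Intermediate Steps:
(41850 + 34998)/(28757 + 42394) = 76848/71151 = 76848*(1/71151) = 25616/23717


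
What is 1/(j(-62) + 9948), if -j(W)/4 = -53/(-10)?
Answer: 5/49634 ≈ 0.00010074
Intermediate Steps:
j(W) = -106/5 (j(W) = -(-212)/(-10) = -(-212)*(-1)/10 = -4*53/10 = -106/5)
1/(j(-62) + 9948) = 1/(-106/5 + 9948) = 1/(49634/5) = 5/49634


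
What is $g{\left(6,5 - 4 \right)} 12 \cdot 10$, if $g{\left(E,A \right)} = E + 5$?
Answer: $1320$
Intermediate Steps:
$g{\left(E,A \right)} = 5 + E$
$g{\left(6,5 - 4 \right)} 12 \cdot 10 = \left(5 + 6\right) 12 \cdot 10 = 11 \cdot 12 \cdot 10 = 132 \cdot 10 = 1320$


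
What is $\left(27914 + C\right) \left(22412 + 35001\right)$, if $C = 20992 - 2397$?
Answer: $2670221217$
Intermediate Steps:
$C = 18595$ ($C = 20992 - 2397 = 18595$)
$\left(27914 + C\right) \left(22412 + 35001\right) = \left(27914 + 18595\right) \left(22412 + 35001\right) = 46509 \cdot 57413 = 2670221217$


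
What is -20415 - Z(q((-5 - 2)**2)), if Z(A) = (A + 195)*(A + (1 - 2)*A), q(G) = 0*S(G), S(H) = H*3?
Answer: -20415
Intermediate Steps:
S(H) = 3*H
q(G) = 0 (q(G) = 0*(3*G) = 0)
Z(A) = 0 (Z(A) = (195 + A)*(A - A) = (195 + A)*0 = 0)
-20415 - Z(q((-5 - 2)**2)) = -20415 - 1*0 = -20415 + 0 = -20415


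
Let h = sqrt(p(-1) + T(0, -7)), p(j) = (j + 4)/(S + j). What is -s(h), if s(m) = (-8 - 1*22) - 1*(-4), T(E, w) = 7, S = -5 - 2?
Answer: 26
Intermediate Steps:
S = -7
p(j) = (4 + j)/(-7 + j) (p(j) = (j + 4)/(-7 + j) = (4 + j)/(-7 + j))
h = sqrt(106)/4 (h = sqrt((4 - 1)/(-7 - 1) + 7) = sqrt(3/(-8) + 7) = sqrt(-1/8*3 + 7) = sqrt(-3/8 + 7) = sqrt(53/8) = sqrt(106)/4 ≈ 2.5739)
s(m) = -26 (s(m) = (-8 - 22) + 4 = -30 + 4 = -26)
-s(h) = -1*(-26) = 26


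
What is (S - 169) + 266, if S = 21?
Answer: 118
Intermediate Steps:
(S - 169) + 266 = (21 - 169) + 266 = -148 + 266 = 118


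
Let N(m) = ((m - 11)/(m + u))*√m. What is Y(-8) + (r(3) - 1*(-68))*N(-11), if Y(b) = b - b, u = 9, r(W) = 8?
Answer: 836*I*√11 ≈ 2772.7*I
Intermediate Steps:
Y(b) = 0
N(m) = √m*(-11 + m)/(9 + m) (N(m) = ((m - 11)/(m + 9))*√m = ((-11 + m)/(9 + m))*√m = √m*(-11 + m)/(9 + m))
Y(-8) + (r(3) - 1*(-68))*N(-11) = 0 + (8 - 1*(-68))*(√(-11)*(-11 - 11)/(9 - 11)) = 0 + (8 + 68)*((I*√11)*(-22)/(-2)) = 0 + 76*((I*√11)*(-½)*(-22)) = 0 + 76*(11*I*√11) = 0 + 836*I*√11 = 836*I*√11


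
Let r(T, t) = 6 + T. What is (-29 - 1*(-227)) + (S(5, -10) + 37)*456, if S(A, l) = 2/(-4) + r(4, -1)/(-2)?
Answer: 14562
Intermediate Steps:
S(A, l) = -11/2 (S(A, l) = 2/(-4) + (6 + 4)/(-2) = 2*(-¼) + 10*(-½) = -½ - 5 = -11/2)
(-29 - 1*(-227)) + (S(5, -10) + 37)*456 = (-29 - 1*(-227)) + (-11/2 + 37)*456 = (-29 + 227) + (63/2)*456 = 198 + 14364 = 14562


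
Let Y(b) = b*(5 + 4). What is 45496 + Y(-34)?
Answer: 45190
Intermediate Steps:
Y(b) = 9*b (Y(b) = b*9 = 9*b)
45496 + Y(-34) = 45496 + 9*(-34) = 45496 - 306 = 45190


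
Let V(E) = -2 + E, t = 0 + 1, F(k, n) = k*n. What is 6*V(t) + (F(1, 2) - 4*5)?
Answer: -24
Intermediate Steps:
t = 1
6*V(t) + (F(1, 2) - 4*5) = 6*(-2 + 1) + (1*2 - 4*5) = 6*(-1) + (2 - 20) = -6 - 18 = -24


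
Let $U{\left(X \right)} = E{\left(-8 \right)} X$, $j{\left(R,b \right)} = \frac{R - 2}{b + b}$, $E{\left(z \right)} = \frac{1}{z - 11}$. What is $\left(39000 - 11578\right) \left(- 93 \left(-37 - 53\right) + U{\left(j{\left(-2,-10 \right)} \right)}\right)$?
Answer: $\frac{21804575878}{95} \approx 2.2952 \cdot 10^{8}$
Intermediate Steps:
$E{\left(z \right)} = \frac{1}{-11 + z}$
$j{\left(R,b \right)} = \frac{-2 + R}{2 b}$
$U{\left(X \right)} = - \frac{X}{19}$ ($U{\left(X \right)} = \frac{X}{-11 - 8} = \frac{X}{-19} = - \frac{X}{19}$)
$\left(39000 - 11578\right) \left(- 93 \left(-37 - 53\right) + U{\left(j{\left(-2,-10 \right)} \right)}\right) = \left(39000 - 11578\right) \left(- 93 \left(-37 - 53\right) - \frac{\frac{1}{2} \frac{1}{-10} \left(-2 - 2\right)}{19}\right) = 27422 \left(\left(-93\right) \left(-90\right) - \frac{\frac{1}{2} \left(- \frac{1}{10}\right) \left(-4\right)}{19}\right) = 27422 \left(8370 - \frac{1}{95}\right) = 27422 \cdot \frac{795149}{95} = \frac{21804575878}{95}$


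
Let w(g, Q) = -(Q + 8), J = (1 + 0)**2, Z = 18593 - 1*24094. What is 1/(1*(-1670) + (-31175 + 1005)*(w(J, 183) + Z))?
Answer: 1/171725970 ≈ 5.8232e-9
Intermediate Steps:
Z = -5501 (Z = 18593 - 24094 = -5501)
J = 1 (J = 1**2 = 1)
w(g, Q) = -8 - Q (w(g, Q) = -(8 + Q) = -8 - Q)
1/(1*(-1670) + (-31175 + 1005)*(w(J, 183) + Z)) = 1/(1*(-1670) + (-31175 + 1005)*((-8 - 1*183) - 5501)) = 1/(-1670 - 30170*((-8 - 183) - 5501)) = 1/(-1670 - 30170*(-191 - 5501)) = 1/(-1670 - 30170*(-5692)) = 1/(-1670 + 171727640) = 1/171725970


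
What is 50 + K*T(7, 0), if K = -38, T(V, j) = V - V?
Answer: 50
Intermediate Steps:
T(V, j) = 0
50 + K*T(7, 0) = 50 - 38*0 = 50 + 0 = 50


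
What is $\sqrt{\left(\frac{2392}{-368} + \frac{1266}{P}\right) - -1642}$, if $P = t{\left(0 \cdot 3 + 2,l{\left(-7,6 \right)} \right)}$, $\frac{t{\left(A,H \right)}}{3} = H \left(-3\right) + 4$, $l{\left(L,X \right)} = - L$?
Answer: $\frac{\sqrt{1861942}}{34} \approx 40.133$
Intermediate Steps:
$t{\left(A,H \right)} = 12 - 9 H$ ($t{\left(A,H \right)} = 3 \left(H \left(-3\right) + 4\right) = 3 \left(- 3 H + 4\right) = 3 \left(4 - 3 H\right) = 12 - 9 H$)
$P = -51$ ($P = 12 - 9 \left(\left(-1\right) \left(-7\right)\right) = 12 - 63 = -51$)
$\sqrt{\left(\frac{2392}{-368} + \frac{1266}{P}\right) - -1642} = \sqrt{\left(\frac{2392}{-368} + \frac{1266}{-51}\right) - -1642} = \sqrt{\left(2392 \left(- \frac{1}{368}\right) + 1266 \left(- \frac{1}{51}\right)\right) + \left(-161 + 1803\right)} = \sqrt{\left(- \frac{13}{2} - \frac{422}{17}\right) + 1642} = \sqrt{- \frac{1065}{34} + 1642} = \sqrt{\frac{54763}{34}} = \frac{\sqrt{1861942}}{34}$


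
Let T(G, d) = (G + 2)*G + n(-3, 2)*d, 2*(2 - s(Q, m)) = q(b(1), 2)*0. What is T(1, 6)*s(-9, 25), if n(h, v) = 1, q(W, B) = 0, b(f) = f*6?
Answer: 18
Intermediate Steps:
b(f) = 6*f
s(Q, m) = 2 (s(Q, m) = 2 - 0*0 = 2 - ½*0 = 2 + 0 = 2)
T(G, d) = d + G*(2 + G) (T(G, d) = (G + 2)*G + 1*d = (2 + G)*G + d = G*(2 + G) + d = d + G*(2 + G))
T(1, 6)*s(-9, 25) = (6 + 1² + 2*1)*2 = (6 + 1 + 2)*2 = 9*2 = 18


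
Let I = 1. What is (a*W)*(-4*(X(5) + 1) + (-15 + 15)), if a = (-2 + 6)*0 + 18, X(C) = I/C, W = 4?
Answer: -1728/5 ≈ -345.60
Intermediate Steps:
X(C) = 1/C
a = 18 (a = 4*0 + 18 = 0 + 18 = 18)
(a*W)*(-4*(X(5) + 1) + (-15 + 15)) = (18*4)*(-4*(1/5 + 1) + (-15 + 15)) = 72*(-4*(⅕ + 1) + 0) = 72*(-4*6/5 + 0) = 72*(-24/5 + 0) = 72*(-24/5) = -1728/5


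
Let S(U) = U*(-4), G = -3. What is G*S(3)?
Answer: 36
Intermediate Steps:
S(U) = -4*U
G*S(3) = -(-12)*3 = -3*(-12) = 36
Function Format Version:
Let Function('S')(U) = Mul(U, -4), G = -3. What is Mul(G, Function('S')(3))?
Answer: 36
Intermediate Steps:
Function('S')(U) = Mul(-4, U)
Mul(G, Function('S')(3)) = Mul(-3, Mul(-4, 3)) = Mul(-3, -12) = 36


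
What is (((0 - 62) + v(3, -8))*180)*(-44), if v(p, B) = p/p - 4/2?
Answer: 498960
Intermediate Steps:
v(p, B) = -1 (v(p, B) = 1 - 4*½ = 1 - 2 = -1)
(((0 - 62) + v(3, -8))*180)*(-44) = (((0 - 62) - 1)*180)*(-44) = ((-62 - 1)*180)*(-44) = -63*180*(-44) = -11340*(-44) = 498960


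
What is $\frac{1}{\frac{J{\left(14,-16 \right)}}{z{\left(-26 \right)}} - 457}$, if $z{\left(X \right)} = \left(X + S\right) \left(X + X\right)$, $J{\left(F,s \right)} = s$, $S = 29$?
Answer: $- \frac{39}{17819} \approx -0.0021887$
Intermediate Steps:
$z{\left(X \right)} = 2 X \left(29 + X\right)$ ($z{\left(X \right)} = \left(X + 29\right) \left(X + X\right) = \left(29 + X\right) 2 X = 2 X \left(29 + X\right)$)
$\frac{1}{\frac{J{\left(14,-16 \right)}}{z{\left(-26 \right)}} - 457} = \frac{1}{- \frac{16}{2 \left(-26\right) \left(29 - 26\right)} - 457} = \frac{1}{- \frac{16}{2 \left(-26\right) 3} - 457} = \frac{1}{- \frac{16}{-156} - 457} = \frac{1}{\left(-16\right) \left(- \frac{1}{156}\right) - 457} = \frac{1}{\frac{4}{39} - 457} = \frac{1}{- \frac{17819}{39}} = - \frac{39}{17819}$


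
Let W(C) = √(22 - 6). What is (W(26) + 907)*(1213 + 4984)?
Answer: 5645467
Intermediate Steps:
W(C) = 4 (W(C) = √16 = 4)
(W(26) + 907)*(1213 + 4984) = (4 + 907)*(1213 + 4984) = 911*6197 = 5645467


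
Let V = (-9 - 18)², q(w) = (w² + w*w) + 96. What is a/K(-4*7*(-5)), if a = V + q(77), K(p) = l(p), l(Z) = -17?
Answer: -12683/17 ≈ -746.06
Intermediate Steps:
q(w) = 96 + 2*w² (q(w) = (w² + w²) + 96 = 2*w² + 96 = 96 + 2*w²)
V = 729 (V = (-27)² = 729)
K(p) = -17
a = 12683 (a = 729 + (96 + 2*77²) = 729 + (96 + 2*5929) = 729 + (96 + 11858) = 729 + 11954 = 12683)
a/K(-4*7*(-5)) = 12683/(-17) = 12683*(-1/17) = -12683/17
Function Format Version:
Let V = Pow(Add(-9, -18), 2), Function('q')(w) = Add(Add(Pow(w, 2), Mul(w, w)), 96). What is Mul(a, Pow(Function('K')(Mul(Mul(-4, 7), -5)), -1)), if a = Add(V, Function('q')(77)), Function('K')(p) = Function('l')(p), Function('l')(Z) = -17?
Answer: Rational(-12683, 17) ≈ -746.06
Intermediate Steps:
Function('q')(w) = Add(96, Mul(2, Pow(w, 2))) (Function('q')(w) = Add(Add(Pow(w, 2), Pow(w, 2)), 96) = Add(Mul(2, Pow(w, 2)), 96) = Add(96, Mul(2, Pow(w, 2))))
V = 729 (V = Pow(-27, 2) = 729)
Function('K')(p) = -17
a = 12683 (a = Add(729, Add(96, Mul(2, Pow(77, 2)))) = Add(729, Add(96, Mul(2, 5929))) = Add(729, Add(96, 11858)) = Add(729, 11954) = 12683)
Mul(a, Pow(Function('K')(Mul(Mul(-4, 7), -5)), -1)) = Mul(12683, Pow(-17, -1)) = Mul(12683, Rational(-1, 17)) = Rational(-12683, 17)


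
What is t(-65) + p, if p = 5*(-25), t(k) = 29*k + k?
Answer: -2075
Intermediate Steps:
t(k) = 30*k
p = -125
t(-65) + p = 30*(-65) - 125 = -1950 - 125 = -2075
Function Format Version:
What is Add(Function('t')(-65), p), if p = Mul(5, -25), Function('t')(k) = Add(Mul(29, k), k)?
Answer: -2075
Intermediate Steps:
Function('t')(k) = Mul(30, k)
p = -125
Add(Function('t')(-65), p) = Add(Mul(30, -65), -125) = Add(-1950, -125) = -2075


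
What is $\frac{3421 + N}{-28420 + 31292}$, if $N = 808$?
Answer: $\frac{4229}{2872} \approx 1.4725$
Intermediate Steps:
$\frac{3421 + N}{-28420 + 31292} = \frac{3421 + 808}{-28420 + 31292} = \frac{4229}{2872}$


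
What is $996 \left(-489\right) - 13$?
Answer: $-487057$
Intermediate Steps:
$996 \left(-489\right) - 13 = -487044 - 13 = -487057$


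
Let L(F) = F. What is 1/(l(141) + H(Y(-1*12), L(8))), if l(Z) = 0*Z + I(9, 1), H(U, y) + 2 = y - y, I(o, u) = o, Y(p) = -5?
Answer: ⅐ ≈ 0.14286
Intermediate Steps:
H(U, y) = -2 (H(U, y) = -2 + (y - y) = -2 + 0 = -2)
l(Z) = 9 (l(Z) = 0*Z + 9 = 0 + 9 = 9)
1/(l(141) + H(Y(-1*12), L(8))) = 1/(9 - 2) = 1/7 = ⅐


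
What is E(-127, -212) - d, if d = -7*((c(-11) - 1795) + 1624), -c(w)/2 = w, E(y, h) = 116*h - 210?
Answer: -25845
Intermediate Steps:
E(y, h) = -210 + 116*h
c(w) = -2*w
d = 1043 (d = -7*((-2*(-11) - 1795) + 1624) = -7*((22 - 1795) + 1624) = -7*(-1773 + 1624) = -7*(-149) = 1043)
E(-127, -212) - d = (-210 + 116*(-212)) - 1*1043 = (-210 - 24592) - 1043 = -24802 - 1043 = -25845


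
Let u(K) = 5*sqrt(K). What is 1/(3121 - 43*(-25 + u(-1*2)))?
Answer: 2098/8849433 + 215*I*sqrt(2)/17698866 ≈ 0.00023708 + 1.7179e-5*I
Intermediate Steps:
1/(3121 - 43*(-25 + u(-1*2))) = 1/(3121 - 43*(-25 + 5*sqrt(-1*2))) = 1/(3121 - 43*(-25 + 5*sqrt(-2))) = 1/(3121 - 43*(-25 + 5*(I*sqrt(2)))) = 1/(3121 - 43*(-25 + 5*I*sqrt(2))) = 1/(3121 + (1075 - 215*I*sqrt(2))) = 1/(4196 - 215*I*sqrt(2))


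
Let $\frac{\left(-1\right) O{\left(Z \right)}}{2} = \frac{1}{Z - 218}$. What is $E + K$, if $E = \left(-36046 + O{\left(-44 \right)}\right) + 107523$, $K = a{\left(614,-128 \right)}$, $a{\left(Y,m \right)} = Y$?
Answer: $\frac{9443922}{131} \approx 72091.0$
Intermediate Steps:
$O{\left(Z \right)} = - \frac{2}{-218 + Z}$ ($O{\left(Z \right)} = - \frac{2}{Z - 218} = - \frac{2}{-218 + Z}$)
$K = 614$
$E = \frac{9363488}{131}$ ($E = \left(-36046 - \frac{2}{-218 - 44}\right) + 107523 = \left(-36046 - \frac{2}{-262}\right) + 107523 = \left(-36046 - - \frac{1}{131}\right) + 107523 = \left(-36046 + \frac{1}{131}\right) + 107523 = - \frac{4722025}{131} + 107523 = \frac{9363488}{131} \approx 71477.0$)
$E + K = \frac{9363488}{131} + 614 = \frac{9443922}{131}$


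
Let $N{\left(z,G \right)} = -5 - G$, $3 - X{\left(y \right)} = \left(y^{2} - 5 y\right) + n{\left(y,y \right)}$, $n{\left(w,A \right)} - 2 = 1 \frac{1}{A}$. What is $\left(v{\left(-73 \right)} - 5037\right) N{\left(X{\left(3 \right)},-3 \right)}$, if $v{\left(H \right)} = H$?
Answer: $10220$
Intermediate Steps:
$n{\left(w,A \right)} = 2 + \frac{1}{A}$ ($n{\left(w,A \right)} = 2 + 1 \frac{1}{A} = 2 + \frac{1}{A}$)
$X{\left(y \right)} = 1 - \frac{1}{y} - y^{2} + 5 y$ ($X{\left(y \right)} = 3 - \left(\left(y^{2} - 5 y\right) + \left(2 + \frac{1}{y}\right)\right) = 3 - \left(2 + \frac{1}{y} + y^{2} - 5 y\right) = 1 - \frac{1}{y} - y^{2} + 5 y$)
$\left(v{\left(-73 \right)} - 5037\right) N{\left(X{\left(3 \right)},-3 \right)} = \left(-73 - 5037\right) \left(-5 - -3\right) = \left(-73 - 5037\right) \left(-5 + 3\right) = \left(-5110\right) \left(-2\right) = 10220$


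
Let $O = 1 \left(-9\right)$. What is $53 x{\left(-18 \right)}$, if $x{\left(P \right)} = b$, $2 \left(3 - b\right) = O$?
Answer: $\frac{795}{2} \approx 397.5$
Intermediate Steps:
$O = -9$
$b = \frac{15}{2}$ ($b = 3 - - \frac{9}{2} = 3 + \frac{9}{2} = \frac{15}{2} \approx 7.5$)
$x{\left(P \right)} = \frac{15}{2}$
$53 x{\left(-18 \right)} = 53 \cdot \frac{15}{2} = \frac{795}{2}$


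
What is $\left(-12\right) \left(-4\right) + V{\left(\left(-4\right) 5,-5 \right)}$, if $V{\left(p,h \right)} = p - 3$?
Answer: $25$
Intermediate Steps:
$V{\left(p,h \right)} = -3 + p$
$\left(-12\right) \left(-4\right) + V{\left(\left(-4\right) 5,-5 \right)} = \left(-12\right) \left(-4\right) - 23 = 48 - 23 = 25$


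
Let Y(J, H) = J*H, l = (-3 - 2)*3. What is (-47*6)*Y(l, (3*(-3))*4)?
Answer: -152280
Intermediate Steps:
l = -15 (l = -5*3 = -15)
Y(J, H) = H*J
(-47*6)*Y(l, (3*(-3))*4) = (-47*6)*(((3*(-3))*4)*(-15)) = -282*(-9*4)*(-15) = -(-10152)*(-15) = -282*540 = -152280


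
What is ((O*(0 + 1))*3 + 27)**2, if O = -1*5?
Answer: 144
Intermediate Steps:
O = -5
((O*(0 + 1))*3 + 27)**2 = (-5*(0 + 1)*3 + 27)**2 = (-5*1*3 + 27)**2 = (-5*3 + 27)**2 = (-15 + 27)**2 = 12**2 = 144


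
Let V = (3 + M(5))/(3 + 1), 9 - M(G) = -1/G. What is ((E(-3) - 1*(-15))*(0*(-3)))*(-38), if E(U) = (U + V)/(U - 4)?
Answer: 0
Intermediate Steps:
M(G) = 9 + 1/G (M(G) = 9 - (-1)/G = 9 + 1/G)
V = 61/20 (V = (3 + (9 + 1/5))/(3 + 1) = (3 + (9 + ⅕))/4 = (3 + 46/5)*(¼) = (61/5)*(¼) = 61/20 ≈ 3.0500)
E(U) = (61/20 + U)/(-4 + U) (E(U) = (U + 61/20)/(U - 4) = (61/20 + U)/(-4 + U))
((E(-3) - 1*(-15))*(0*(-3)))*(-38) = (((61/20 - 3)/(-4 - 3) - 1*(-15))*(0*(-3)))*(-38) = (((1/20)/(-7) + 15)*0)*(-38) = ((-⅐*1/20 + 15)*0)*(-38) = ((-1/140 + 15)*0)*(-38) = ((2099/140)*0)*(-38) = 0*(-38) = 0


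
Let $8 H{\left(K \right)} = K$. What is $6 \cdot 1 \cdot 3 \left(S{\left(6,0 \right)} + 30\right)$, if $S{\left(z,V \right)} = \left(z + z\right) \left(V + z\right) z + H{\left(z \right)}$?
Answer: $\frac{16659}{2} \approx 8329.5$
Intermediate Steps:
$H{\left(K \right)} = \frac{K}{8}$
$S{\left(z,V \right)} = \frac{z}{8} + 2 z^{2} \left(V + z\right)$ ($S{\left(z,V \right)} = \left(z + z\right) \left(V + z\right) z + \frac{z}{8} = 2 z \left(V + z\right) z + \frac{z}{8} = 2 z^{2} \left(V + z\right) + \frac{z}{8} = \frac{z}{8} + 2 z^{2} \left(V + z\right)$)
$6 \cdot 1 \cdot 3 \left(S{\left(6,0 \right)} + 30\right) = 6 \cdot 1 \cdot 3 \left(\frac{1}{8} \cdot 6 \left(1 + 16 \cdot 6^{2} + 16 \cdot 0 \cdot 6\right) + 30\right) = 6 \cdot 3 \left(\frac{1}{8} \cdot 6 \left(1 + 16 \cdot 36 + 0\right) + 30\right) = 18 \left(\frac{1}{8} \cdot 6 \left(1 + 576 + 0\right) + 30\right) = 18 \left(\frac{1}{8} \cdot 6 \cdot 577 + 30\right) = 18 \left(\frac{1731}{4} + 30\right) = 18 \cdot \frac{1851}{4} = \frac{16659}{2}$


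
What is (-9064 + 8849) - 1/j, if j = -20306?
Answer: -4365789/20306 ≈ -215.00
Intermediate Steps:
(-9064 + 8849) - 1/j = (-9064 + 8849) - 1/(-20306) = -215 - 1*(-1/20306) = -215 + 1/20306 = -4365789/20306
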